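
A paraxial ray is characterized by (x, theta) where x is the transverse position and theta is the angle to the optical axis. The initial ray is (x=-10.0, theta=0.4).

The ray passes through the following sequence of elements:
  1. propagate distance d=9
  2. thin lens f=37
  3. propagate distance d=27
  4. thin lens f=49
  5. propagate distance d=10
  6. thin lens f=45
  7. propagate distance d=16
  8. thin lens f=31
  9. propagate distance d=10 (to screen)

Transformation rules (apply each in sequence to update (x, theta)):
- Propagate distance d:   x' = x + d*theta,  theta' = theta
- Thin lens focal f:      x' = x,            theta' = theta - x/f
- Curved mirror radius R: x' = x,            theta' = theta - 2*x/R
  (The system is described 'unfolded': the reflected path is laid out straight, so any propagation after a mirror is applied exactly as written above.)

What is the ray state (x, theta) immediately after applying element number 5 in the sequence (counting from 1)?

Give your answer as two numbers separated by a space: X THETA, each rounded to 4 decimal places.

Answer: 12.9489 0.3879

Derivation:
Initial: x=-10.0000 theta=0.4000
After 1 (propagate distance d=9): x=-6.4000 theta=0.4000
After 2 (thin lens f=37): x=-6.4000 theta=106/185 (≈0.5730)
After 3 (propagate distance d=27): x=1678/185 (≈9.0703) theta=106/185 (≈0.5730)
After 4 (thin lens f=49): x=1678/185 (≈9.0703) theta=3516/9065 (≈0.3879)
After 5 (propagate distance d=10): x=117382/9065 (≈12.9489) theta=3516/9065 (≈0.3879)
Rounded to 4 decimal places: x = 12.9489, theta = 0.3879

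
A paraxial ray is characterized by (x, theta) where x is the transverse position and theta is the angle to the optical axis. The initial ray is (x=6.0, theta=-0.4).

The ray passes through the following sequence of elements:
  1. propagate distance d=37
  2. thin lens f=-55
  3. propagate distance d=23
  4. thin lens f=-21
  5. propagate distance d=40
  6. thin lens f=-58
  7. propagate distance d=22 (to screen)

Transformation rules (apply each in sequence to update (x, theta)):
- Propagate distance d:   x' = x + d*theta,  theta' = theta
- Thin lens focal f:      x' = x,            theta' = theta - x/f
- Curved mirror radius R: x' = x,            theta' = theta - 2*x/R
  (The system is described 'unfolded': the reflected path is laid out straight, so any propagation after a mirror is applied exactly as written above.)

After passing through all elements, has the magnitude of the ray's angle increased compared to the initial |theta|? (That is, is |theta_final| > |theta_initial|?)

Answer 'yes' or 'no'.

Answer: yes

Derivation:
Initial: x=6.0000 theta=-0.4000
After 1 (propagate distance d=37): x=-8.8000 theta=-0.4000
After 2 (thin lens f=-55): x=-8.8000 theta=-0.5600
After 3 (propagate distance d=23): x=-21.6800 theta=-0.5600
After 4 (thin lens f=-21): x=-21.6800 theta=-836/525 (≈-1.5924)
After 5 (propagate distance d=40): x=-44822/525 (≈-85.3752) theta=-836/525 (≈-1.5924)
After 6 (thin lens f=-58): x=-44822/525 (≈-85.3752) theta=-1333/435 (≈-3.0644)
After 7 (propagate distance d=22 (to screen)): x=-775416/5075 (≈-152.7913) theta=-1333/435 (≈-3.0644)
|theta_initial|=0.4000 |theta_final|=1333/435 (≈3.0644) -> increased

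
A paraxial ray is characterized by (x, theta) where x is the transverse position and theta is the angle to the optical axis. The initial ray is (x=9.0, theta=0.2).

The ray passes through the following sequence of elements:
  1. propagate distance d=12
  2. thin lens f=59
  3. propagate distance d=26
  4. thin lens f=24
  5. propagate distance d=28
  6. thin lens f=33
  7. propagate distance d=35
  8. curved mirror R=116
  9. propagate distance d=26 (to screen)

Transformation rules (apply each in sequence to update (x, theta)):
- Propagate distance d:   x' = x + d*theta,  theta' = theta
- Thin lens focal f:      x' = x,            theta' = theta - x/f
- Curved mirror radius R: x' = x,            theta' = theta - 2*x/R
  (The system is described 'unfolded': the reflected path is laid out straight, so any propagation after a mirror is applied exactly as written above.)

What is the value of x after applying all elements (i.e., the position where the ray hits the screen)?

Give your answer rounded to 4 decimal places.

Answer: -20.1193

Derivation:
Initial: x=9.0000 theta=0.2000
After 1 (propagate distance d=12): x=11.4000 theta=0.2000
After 2 (thin lens f=59): x=11.4000 theta=2/295 (≈0.0068)
After 3 (propagate distance d=26): x=683/59 (≈11.5763) theta=2/295 (≈0.0068)
After 4 (thin lens f=24): x=683/59 (≈11.5763) theta=-3367/7080 (≈-0.4756)
After 5 (propagate distance d=28): x=-3079/1770 (≈-1.7395) theta=-3367/7080 (≈-0.4756)
After 6 (thin lens f=33): x=-3079/1770 (≈-1.7395) theta=-19759/46728 (≈-0.4229)
After 7 (propagate distance d=35): x=-3864253/233640 (≈-16.5393) theta=-19759/46728 (≈-0.4229)
After 8 (curved mirror R=116): x=-3864253/233640 (≈-16.5393) theta=-1865857/13551120 (≈-0.1377)
After 9 (propagate distance d=26 (to screen)): x=-22719913/1129260 (≈-20.1193) theta=-1865857/13551120 (≈-0.1377)
Rounded to 4 decimal places: x = -20.1193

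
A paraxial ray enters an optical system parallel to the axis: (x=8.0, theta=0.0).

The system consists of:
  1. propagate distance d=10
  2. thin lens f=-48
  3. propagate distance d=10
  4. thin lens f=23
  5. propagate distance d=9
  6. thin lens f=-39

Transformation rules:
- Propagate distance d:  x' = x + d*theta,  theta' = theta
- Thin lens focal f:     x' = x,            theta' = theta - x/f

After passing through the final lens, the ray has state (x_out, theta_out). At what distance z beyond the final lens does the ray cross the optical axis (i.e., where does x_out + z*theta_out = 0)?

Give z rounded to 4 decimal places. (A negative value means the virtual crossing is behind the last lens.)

Answer: 114.8584

Derivation:
Initial: x=8.0000 theta=0.0000
After 1 (propagate distance d=10): x=8.0000 theta=0.0000
After 2 (thin lens f=-48): x=8.0000 theta=1/6 (≈0.1667)
After 3 (propagate distance d=10): x=29/3 (≈9.6667) theta=1/6 (≈0.1667)
After 4 (thin lens f=23): x=29/3 (≈9.6667) theta=-35/138 (≈-0.2536)
After 5 (propagate distance d=9): x=1019/138 (≈7.3841) theta=-35/138 (≈-0.2536)
After 6 (thin lens f=-39): x=1019/138 (≈7.3841) theta=-173/2691 (≈-0.0643)
z_focus = -x_out/theta_out = -(1019/138)/(-173/2691) = 39741/346 ≈ 114.8584
Rounded to 4 decimal places: z = 114.8584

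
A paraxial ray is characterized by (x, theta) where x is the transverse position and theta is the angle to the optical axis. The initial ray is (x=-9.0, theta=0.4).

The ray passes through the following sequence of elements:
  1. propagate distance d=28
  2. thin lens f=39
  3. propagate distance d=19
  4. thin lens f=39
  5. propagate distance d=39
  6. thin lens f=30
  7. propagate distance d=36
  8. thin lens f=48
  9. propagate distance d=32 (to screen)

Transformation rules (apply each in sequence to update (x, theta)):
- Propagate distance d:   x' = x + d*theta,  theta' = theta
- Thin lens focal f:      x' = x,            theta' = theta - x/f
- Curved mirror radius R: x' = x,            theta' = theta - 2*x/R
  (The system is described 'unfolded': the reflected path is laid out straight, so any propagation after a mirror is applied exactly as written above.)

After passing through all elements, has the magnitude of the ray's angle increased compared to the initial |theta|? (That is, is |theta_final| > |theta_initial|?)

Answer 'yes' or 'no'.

Answer: no

Derivation:
Initial: x=-9.0000 theta=0.4000
After 1 (propagate distance d=28): x=2.2000 theta=0.4000
After 2 (thin lens f=39): x=2.2000 theta=67/195 (≈0.3436)
After 3 (propagate distance d=19): x=1702/195 (≈8.7282) theta=67/195 (≈0.3436)
After 4 (thin lens f=39): x=1702/195 (≈8.7282) theta=911/7605 (≈0.1198)
After 5 (propagate distance d=39): x=13.4000 theta=911/7605 (≈0.1198)
After 6 (thin lens f=30): x=13.4000 theta=-24859/76050 (≈-0.3269)
After 7 (propagate distance d=36): x=6897/4225 (≈1.6324) theta=-24859/76050 (≈-0.3269)
After 8 (thin lens f=48): x=6897/4225 (≈1.6324) theta=-219563/608400 (≈-0.3609)
After 9 (propagate distance d=32 (to screen)): x=-377053/38025 (≈-9.9159) theta=-219563/608400 (≈-0.3609)
|theta_initial|=0.4000 |theta_final|=219563/608400 (≈0.3609) -> not increased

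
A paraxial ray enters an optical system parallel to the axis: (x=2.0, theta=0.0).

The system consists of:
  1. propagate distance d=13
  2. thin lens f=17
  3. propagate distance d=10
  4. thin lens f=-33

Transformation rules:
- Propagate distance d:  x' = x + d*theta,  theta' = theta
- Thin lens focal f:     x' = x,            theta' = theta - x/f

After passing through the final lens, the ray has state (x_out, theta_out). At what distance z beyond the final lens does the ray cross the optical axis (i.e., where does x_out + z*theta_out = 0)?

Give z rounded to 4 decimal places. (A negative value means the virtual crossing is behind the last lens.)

Answer: 8.8846

Derivation:
Initial: x=2.0000 theta=0.0000
After 1 (propagate distance d=13): x=2.0000 theta=0.0000
After 2 (thin lens f=17): x=2.0000 theta=-2/17 (≈-0.1176)
After 3 (propagate distance d=10): x=14/17 (≈0.8235) theta=-2/17 (≈-0.1176)
After 4 (thin lens f=-33): x=14/17 (≈0.8235) theta=-52/561 (≈-0.0927)
z_focus = -x_out/theta_out = -(14/17)/(-52/561) = 231/26 ≈ 8.8846
Rounded to 4 decimal places: z = 8.8846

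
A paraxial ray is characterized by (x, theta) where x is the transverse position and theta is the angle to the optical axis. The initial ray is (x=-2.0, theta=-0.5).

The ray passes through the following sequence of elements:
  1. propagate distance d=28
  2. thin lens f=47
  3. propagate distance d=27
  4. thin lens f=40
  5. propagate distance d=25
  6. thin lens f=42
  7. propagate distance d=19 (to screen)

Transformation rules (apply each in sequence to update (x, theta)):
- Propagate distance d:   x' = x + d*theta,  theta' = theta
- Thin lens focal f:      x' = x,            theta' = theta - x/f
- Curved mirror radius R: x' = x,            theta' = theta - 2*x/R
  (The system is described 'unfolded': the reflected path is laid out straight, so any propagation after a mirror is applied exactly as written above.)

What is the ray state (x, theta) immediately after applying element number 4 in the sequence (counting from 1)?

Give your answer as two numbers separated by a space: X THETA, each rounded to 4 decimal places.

Initial: x=-2.0000 theta=-0.5000
After 1 (propagate distance d=28): x=-16.0000 theta=-0.5000
After 2 (thin lens f=47): x=-16.0000 theta=-15/94 (≈-0.1596)
After 3 (propagate distance d=27): x=-1909/94 (≈-20.3085) theta=-15/94 (≈-0.1596)
After 4 (thin lens f=40): x=-1909/94 (≈-20.3085) theta=1309/3760 (≈0.3481)
Rounded to 4 decimal places: x = -20.3085, theta = 0.3481

Answer: -20.3085 0.3481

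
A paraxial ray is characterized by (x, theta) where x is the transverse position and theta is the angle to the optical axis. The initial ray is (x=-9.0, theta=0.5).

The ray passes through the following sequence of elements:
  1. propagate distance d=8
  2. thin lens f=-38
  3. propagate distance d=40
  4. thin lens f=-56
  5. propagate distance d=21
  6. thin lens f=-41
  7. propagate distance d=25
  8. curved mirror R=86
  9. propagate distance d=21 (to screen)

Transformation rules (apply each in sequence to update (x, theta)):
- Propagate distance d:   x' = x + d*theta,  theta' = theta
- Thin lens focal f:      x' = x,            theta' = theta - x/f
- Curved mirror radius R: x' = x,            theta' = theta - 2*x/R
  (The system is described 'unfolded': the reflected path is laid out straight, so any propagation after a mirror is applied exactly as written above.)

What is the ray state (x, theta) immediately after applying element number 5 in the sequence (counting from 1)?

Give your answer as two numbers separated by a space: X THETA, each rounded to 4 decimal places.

Initial: x=-9.0000 theta=0.5000
After 1 (propagate distance d=8): x=-5.0000 theta=0.5000
After 2 (thin lens f=-38): x=-5.0000 theta=7/19 (≈0.3684)
After 3 (propagate distance d=40): x=185/19 (≈9.7368) theta=7/19 (≈0.3684)
After 4 (thin lens f=-56): x=185/19 (≈9.7368) theta=577/1064 (≈0.5423)
After 5 (propagate distance d=21): x=21.1250 theta=577/1064 (≈0.5423)
Rounded to 4 decimal places: x = 21.1250, theta = 0.5423

Answer: 21.1250 0.5423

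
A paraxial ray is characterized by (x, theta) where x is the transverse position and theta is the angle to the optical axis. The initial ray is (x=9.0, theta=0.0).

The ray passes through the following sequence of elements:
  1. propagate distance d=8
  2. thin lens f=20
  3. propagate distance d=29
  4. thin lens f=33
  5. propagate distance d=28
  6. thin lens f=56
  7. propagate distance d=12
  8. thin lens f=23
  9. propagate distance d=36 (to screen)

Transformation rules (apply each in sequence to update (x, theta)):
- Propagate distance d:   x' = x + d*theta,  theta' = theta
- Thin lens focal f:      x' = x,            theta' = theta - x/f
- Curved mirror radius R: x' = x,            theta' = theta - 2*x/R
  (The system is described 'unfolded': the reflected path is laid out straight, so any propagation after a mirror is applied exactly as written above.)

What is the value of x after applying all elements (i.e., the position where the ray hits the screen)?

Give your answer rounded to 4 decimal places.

Initial: x=9.0000 theta=0.0000
After 1 (propagate distance d=8): x=9.0000 theta=0.0000
After 2 (thin lens f=20): x=9.0000 theta=-0.4500
After 3 (propagate distance d=29): x=-4.0500 theta=-0.4500
After 4 (thin lens f=33): x=-4.0500 theta=-18/55 (≈-0.3273)
After 5 (propagate distance d=28): x=-2907/220 (≈-13.2136) theta=-18/55 (≈-0.3273)
After 6 (thin lens f=56): x=-2907/220 (≈-13.2136) theta=-225/2464 (≈-0.0913)
After 7 (propagate distance d=12): x=-44073/3080 (≈-14.3094) theta=-225/2464 (≈-0.0913)
After 8 (thin lens f=23): x=-44073/3080 (≈-14.3094) theta=150417/283360 (≈0.5308)
After 9 (propagate distance d=36 (to screen)): x=24291/5060 (≈4.8006) theta=150417/283360 (≈0.5308)
Rounded to 4 decimal places: x = 4.8006

Answer: 4.8006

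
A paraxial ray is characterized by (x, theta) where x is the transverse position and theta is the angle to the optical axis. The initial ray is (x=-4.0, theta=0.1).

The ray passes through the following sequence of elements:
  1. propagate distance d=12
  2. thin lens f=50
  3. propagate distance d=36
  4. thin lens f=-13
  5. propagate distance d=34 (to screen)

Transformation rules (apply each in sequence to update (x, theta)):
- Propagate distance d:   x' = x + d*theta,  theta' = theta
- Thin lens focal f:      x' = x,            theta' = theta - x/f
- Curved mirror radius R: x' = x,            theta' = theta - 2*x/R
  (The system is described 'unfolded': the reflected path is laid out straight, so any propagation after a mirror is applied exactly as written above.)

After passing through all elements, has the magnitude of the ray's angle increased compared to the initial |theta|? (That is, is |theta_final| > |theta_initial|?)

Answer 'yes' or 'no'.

Initial: x=-4.0000 theta=0.1000
After 1 (propagate distance d=12): x=-2.8000 theta=0.1000
After 2 (thin lens f=50): x=-2.8000 theta=0.1560
After 3 (propagate distance d=36): x=2.8160 theta=0.1560
After 4 (thin lens f=-13): x=2.8160 theta=1211/3250 (≈0.3726)
After 5 (propagate distance d=34 (to screen)): x=25163/1625 (≈15.4849) theta=1211/3250 (≈0.3726)
|theta_initial|=0.1000 |theta_final|=1211/3250 (≈0.3726) -> increased

Answer: yes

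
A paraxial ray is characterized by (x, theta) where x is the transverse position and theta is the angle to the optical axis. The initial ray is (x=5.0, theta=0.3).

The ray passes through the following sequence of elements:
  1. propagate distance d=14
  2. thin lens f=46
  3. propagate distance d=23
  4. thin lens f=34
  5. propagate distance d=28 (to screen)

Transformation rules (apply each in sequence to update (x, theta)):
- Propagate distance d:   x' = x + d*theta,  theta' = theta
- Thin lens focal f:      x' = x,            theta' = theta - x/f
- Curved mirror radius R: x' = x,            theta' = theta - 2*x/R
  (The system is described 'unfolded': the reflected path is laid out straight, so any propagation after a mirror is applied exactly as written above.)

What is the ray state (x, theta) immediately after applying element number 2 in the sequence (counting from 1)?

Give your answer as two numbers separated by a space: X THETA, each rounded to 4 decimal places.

Initial: x=5.0000 theta=0.3000
After 1 (propagate distance d=14): x=9.2000 theta=0.3000
After 2 (thin lens f=46): x=9.2000 theta=0.1000
Rounded to 4 decimal places: x = 9.2000, theta = 0.1000

Answer: 9.2000 0.1000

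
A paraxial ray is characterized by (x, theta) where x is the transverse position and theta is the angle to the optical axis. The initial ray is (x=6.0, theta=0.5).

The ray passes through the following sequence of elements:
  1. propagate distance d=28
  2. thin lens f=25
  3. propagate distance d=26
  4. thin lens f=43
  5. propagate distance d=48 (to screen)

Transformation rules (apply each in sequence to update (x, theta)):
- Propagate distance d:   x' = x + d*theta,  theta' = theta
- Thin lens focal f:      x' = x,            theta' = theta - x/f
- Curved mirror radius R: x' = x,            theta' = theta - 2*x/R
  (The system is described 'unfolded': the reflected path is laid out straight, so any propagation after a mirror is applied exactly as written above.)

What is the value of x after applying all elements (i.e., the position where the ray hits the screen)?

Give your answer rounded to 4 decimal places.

Answer: -15.8186

Derivation:
Initial: x=6.0000 theta=0.5000
After 1 (propagate distance d=28): x=20.0000 theta=0.5000
After 2 (thin lens f=25): x=20.0000 theta=-0.3000
After 3 (propagate distance d=26): x=12.2000 theta=-0.3000
After 4 (thin lens f=43): x=12.2000 theta=-251/430 (≈-0.5837)
After 5 (propagate distance d=48 (to screen)): x=-3401/215 (≈-15.8186) theta=-251/430 (≈-0.5837)
Rounded to 4 decimal places: x = -15.8186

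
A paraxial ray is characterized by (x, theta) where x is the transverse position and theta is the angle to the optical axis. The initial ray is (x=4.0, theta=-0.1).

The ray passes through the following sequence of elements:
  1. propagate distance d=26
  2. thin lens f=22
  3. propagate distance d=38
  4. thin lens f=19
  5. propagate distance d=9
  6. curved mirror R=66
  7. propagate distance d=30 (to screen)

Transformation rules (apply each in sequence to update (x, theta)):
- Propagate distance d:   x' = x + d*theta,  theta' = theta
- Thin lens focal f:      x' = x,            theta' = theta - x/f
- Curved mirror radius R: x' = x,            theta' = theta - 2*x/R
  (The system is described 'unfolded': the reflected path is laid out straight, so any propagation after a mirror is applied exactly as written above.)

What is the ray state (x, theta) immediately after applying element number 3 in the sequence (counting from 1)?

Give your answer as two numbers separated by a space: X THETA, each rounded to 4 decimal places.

Answer: -4.8182 -0.1636

Derivation:
Initial: x=4.0000 theta=-0.1000
After 1 (propagate distance d=26): x=1.4000 theta=-0.1000
After 2 (thin lens f=22): x=1.4000 theta=-9/55 (≈-0.1636)
After 3 (propagate distance d=38): x=-53/11 (≈-4.8182) theta=-9/55 (≈-0.1636)
Rounded to 4 decimal places: x = -4.8182, theta = -0.1636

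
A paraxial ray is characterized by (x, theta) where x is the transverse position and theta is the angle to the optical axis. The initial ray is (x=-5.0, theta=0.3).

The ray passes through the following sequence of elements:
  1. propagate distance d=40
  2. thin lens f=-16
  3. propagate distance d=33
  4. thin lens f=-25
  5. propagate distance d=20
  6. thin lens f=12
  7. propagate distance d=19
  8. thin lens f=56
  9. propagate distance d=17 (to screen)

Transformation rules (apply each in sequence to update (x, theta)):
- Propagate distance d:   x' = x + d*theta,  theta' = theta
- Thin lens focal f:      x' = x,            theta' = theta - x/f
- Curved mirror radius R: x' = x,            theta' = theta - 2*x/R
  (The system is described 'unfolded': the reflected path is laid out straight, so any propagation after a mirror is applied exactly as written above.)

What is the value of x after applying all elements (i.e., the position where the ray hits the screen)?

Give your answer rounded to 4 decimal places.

Initial: x=-5.0000 theta=0.3000
After 1 (propagate distance d=40): x=7.0000 theta=0.3000
After 2 (thin lens f=-16): x=7.0000 theta=0.7375
After 3 (propagate distance d=33): x=31.3375 theta=0.7375
After 4 (thin lens f=-25): x=31.3375 theta=1.9910
After 5 (propagate distance d=20): x=71.1575 theta=1.9910
After 6 (thin lens f=12): x=71.1575 theta=-94531/24000 (≈-3.9388)
After 7 (propagate distance d=19): x=-88309/24000 (≈-3.6795) theta=-94531/24000 (≈-3.9388)
After 8 (thin lens f=56): x=-88309/24000 (≈-3.6795) theta=-5205427/1344000 (≈-3.8731)
After 9 (propagate distance d=17 (to screen)): x=-93437563/1344000 (≈-69.5220) theta=-5205427/1344000 (≈-3.8731)
Rounded to 4 decimal places: x = -69.5220

Answer: -69.5220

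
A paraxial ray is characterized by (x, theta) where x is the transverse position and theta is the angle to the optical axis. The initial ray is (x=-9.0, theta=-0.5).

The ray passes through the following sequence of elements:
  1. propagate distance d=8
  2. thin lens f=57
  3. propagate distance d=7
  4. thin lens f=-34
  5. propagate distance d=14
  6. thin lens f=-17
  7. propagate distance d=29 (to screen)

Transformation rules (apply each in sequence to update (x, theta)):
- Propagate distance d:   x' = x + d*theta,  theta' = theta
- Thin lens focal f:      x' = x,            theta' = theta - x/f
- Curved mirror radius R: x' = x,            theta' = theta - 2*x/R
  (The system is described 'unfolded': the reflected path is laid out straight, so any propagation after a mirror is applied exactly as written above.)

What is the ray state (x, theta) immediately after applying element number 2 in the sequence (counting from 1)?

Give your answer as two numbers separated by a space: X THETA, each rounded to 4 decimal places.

Initial: x=-9.0000 theta=-0.5000
After 1 (propagate distance d=8): x=-13.0000 theta=-0.5000
After 2 (thin lens f=57): x=-13.0000 theta=-31/114 (≈-0.2719)
Rounded to 4 decimal places: x = -13.0000, theta = -0.2719

Answer: -13.0000 -0.2719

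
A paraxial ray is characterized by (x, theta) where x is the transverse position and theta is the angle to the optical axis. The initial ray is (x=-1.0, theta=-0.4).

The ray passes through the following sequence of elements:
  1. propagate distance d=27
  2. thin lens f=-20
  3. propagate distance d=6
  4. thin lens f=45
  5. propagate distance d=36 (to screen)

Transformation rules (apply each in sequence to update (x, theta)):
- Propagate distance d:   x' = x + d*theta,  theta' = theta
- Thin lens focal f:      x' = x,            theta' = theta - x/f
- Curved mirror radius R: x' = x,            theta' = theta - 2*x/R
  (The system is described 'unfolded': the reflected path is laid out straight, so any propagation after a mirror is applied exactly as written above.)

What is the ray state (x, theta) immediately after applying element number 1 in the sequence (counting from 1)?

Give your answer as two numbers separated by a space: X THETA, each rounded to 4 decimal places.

Initial: x=-1.0000 theta=-0.4000
After 1 (propagate distance d=27): x=-11.8000 theta=-0.4000
Rounded to 4 decimal places: x = -11.8000, theta = -0.4000

Answer: -11.8000 -0.4000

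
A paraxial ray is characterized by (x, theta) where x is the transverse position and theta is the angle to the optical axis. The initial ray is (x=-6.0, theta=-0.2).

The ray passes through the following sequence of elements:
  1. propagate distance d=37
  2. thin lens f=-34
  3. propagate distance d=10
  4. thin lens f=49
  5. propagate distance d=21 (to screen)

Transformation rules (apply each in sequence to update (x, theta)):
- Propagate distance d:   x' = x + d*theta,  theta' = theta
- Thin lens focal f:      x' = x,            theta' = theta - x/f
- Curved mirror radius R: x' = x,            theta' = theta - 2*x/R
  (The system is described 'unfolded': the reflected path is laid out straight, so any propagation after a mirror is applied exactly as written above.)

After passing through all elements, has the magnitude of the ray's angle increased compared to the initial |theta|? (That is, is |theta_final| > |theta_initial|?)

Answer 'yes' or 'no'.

Answer: no

Derivation:
Initial: x=-6.0000 theta=-0.2000
After 1 (propagate distance d=37): x=-13.4000 theta=-0.2000
After 2 (thin lens f=-34): x=-13.4000 theta=-101/170 (≈-0.5941)
After 3 (propagate distance d=10): x=-1644/85 (≈-19.3412) theta=-101/170 (≈-0.5941)
After 4 (thin lens f=49): x=-1644/85 (≈-19.3412) theta=-1661/8330 (≈-0.1994)
After 5 (propagate distance d=21 (to screen)): x=-1647/70 (≈-23.5286) theta=-1661/8330 (≈-0.1994)
|theta_initial|=0.2000 |theta_final|=1661/8330 (≈0.1994) -> not increased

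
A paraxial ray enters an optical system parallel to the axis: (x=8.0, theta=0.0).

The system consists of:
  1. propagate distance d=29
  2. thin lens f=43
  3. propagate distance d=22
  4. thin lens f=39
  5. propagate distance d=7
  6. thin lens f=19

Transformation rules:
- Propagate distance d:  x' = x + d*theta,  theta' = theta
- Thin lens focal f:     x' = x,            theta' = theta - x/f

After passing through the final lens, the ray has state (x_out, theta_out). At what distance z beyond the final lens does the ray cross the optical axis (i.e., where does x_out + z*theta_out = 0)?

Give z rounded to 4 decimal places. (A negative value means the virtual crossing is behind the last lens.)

Answer: 4.9259

Derivation:
Initial: x=8.0000 theta=0.0000
After 1 (propagate distance d=29): x=8.0000 theta=0.0000
After 2 (thin lens f=43): x=8.0000 theta=-8/43 (≈-0.1860)
After 3 (propagate distance d=22): x=168/43 (≈3.9070) theta=-8/43 (≈-0.1860)
After 4 (thin lens f=39): x=168/43 (≈3.9070) theta=-160/559 (≈-0.2862)
After 5 (propagate distance d=7): x=1064/559 (≈1.9034) theta=-160/559 (≈-0.2862)
After 6 (thin lens f=19): x=1064/559 (≈1.9034) theta=-216/559 (≈-0.3864)
z_focus = -x_out/theta_out = -(1064/559)/(-216/559) = 133/27 ≈ 4.9259
Rounded to 4 decimal places: z = 4.9259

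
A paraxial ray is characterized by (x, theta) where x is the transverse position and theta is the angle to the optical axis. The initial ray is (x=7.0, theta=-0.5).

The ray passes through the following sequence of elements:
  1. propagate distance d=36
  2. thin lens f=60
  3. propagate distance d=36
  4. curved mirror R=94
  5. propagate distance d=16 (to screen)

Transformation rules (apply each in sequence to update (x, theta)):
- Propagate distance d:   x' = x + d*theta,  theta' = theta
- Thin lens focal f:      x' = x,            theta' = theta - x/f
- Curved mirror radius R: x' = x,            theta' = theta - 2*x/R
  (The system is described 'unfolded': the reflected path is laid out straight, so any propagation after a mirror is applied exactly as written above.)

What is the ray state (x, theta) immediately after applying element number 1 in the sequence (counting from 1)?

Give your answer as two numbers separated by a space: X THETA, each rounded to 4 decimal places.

Answer: -11.0000 -0.5000

Derivation:
Initial: x=7.0000 theta=-0.5000
After 1 (propagate distance d=36): x=-11.0000 theta=-0.5000
Rounded to 4 decimal places: x = -11.0000, theta = -0.5000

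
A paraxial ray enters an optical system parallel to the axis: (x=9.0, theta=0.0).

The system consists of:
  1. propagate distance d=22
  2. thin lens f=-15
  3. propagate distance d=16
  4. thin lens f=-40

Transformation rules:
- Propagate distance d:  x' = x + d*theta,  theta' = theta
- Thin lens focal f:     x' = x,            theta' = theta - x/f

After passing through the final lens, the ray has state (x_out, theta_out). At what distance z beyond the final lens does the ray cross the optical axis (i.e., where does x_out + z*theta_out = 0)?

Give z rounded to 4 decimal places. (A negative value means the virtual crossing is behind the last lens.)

Initial: x=9.0000 theta=0.0000
After 1 (propagate distance d=22): x=9.0000 theta=0.0000
After 2 (thin lens f=-15): x=9.0000 theta=0.6000
After 3 (propagate distance d=16): x=18.6000 theta=0.6000
After 4 (thin lens f=-40): x=18.6000 theta=1.0650
z_focus = -x_out/theta_out = -(18.6000)/(1.0650) = -1240/71 ≈ -17.4648
Rounded to 4 decimal places: z = -17.4648

Answer: -17.4648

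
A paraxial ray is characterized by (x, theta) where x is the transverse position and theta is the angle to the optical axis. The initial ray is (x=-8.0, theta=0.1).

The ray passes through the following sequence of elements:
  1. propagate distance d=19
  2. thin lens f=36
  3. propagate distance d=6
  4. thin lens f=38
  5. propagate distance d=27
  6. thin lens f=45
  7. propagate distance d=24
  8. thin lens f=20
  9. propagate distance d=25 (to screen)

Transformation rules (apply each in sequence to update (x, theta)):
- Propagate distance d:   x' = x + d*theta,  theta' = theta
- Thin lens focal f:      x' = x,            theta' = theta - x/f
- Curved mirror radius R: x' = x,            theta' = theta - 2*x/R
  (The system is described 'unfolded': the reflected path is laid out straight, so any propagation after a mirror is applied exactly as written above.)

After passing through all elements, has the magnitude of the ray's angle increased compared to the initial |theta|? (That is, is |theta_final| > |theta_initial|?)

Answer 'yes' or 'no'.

Answer: yes

Derivation:
Initial: x=-8.0000 theta=0.1000
After 1 (propagate distance d=19): x=-6.1000 theta=0.1000
After 2 (thin lens f=36): x=-6.1000 theta=97/360 (≈0.2694)
After 3 (propagate distance d=6): x=-269/60 (≈-4.4833) theta=97/360 (≈0.2694)
After 4 (thin lens f=38): x=-269/60 (≈-4.4833) theta=265/684 (≈0.3874)
After 5 (propagate distance d=27): x=3407/570 (≈5.9772) theta=265/684 (≈0.3874)
After 6 (thin lens f=45): x=3407/570 (≈5.9772) theta=13061/51300 (≈0.2546)
After 7 (propagate distance d=24): x=103349/8550 (≈12.0876) theta=13061/51300 (≈0.2546)
After 8 (thin lens f=20): x=103349/8550 (≈12.0876) theta=-179437/513000 (≈-0.3498)
After 9 (propagate distance d=25 (to screen)): x=343003/102600 (≈3.3431) theta=-179437/513000 (≈-0.3498)
|theta_initial|=0.1000 |theta_final|=179437/513000 (≈0.3498) -> increased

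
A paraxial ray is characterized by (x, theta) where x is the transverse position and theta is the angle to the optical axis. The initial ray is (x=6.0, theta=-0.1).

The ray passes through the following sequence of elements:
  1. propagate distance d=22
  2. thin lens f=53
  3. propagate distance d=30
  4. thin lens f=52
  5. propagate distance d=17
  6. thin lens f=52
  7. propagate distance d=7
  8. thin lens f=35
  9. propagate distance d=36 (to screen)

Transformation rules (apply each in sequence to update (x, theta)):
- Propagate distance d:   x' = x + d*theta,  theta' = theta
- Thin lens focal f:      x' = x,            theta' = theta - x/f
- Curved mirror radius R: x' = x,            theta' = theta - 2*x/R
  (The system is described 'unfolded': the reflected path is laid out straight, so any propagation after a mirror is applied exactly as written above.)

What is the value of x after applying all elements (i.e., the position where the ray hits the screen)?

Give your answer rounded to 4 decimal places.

Initial: x=6.0000 theta=-0.1000
After 1 (propagate distance d=22): x=3.8000 theta=-0.1000
After 2 (thin lens f=53): x=3.8000 theta=-91/530 (≈-0.1717)
After 3 (propagate distance d=30): x=-358/265 (≈-1.3509) theta=-91/530 (≈-0.1717)
After 4 (thin lens f=52): x=-358/265 (≈-1.3509) theta=-502/3445 (≈-0.1457)
After 5 (propagate distance d=17): x=-13188/3445 (≈-3.8282) theta=-502/3445 (≈-0.1457)
After 6 (thin lens f=52): x=-13188/3445 (≈-3.8282) theta=-3229/44785 (≈-0.0721)
After 7 (propagate distance d=7): x=-194047/44785 (≈-4.3329) theta=-3229/44785 (≈-0.0721)
After 8 (thin lens f=35): x=-194047/44785 (≈-4.3329) theta=11576/223925 (≈0.0517)
After 9 (propagate distance d=36 (to screen)): x=-553499/223925 (≈-2.4718) theta=11576/223925 (≈0.0517)
Rounded to 4 decimal places: x = -2.4718

Answer: -2.4718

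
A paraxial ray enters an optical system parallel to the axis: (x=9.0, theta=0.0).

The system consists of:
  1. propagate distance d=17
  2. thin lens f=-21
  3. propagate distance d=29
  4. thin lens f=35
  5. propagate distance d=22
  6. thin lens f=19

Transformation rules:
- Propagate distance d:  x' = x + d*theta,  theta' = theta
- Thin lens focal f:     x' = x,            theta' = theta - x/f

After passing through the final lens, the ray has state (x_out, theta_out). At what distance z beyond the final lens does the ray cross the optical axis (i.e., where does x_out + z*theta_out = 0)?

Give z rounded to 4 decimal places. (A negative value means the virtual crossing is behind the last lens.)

Initial: x=9.0000 theta=0.0000
After 1 (propagate distance d=17): x=9.0000 theta=0.0000
After 2 (thin lens f=-21): x=9.0000 theta=3/7 (≈0.4286)
After 3 (propagate distance d=29): x=150/7 (≈21.4286) theta=3/7 (≈0.4286)
After 4 (thin lens f=35): x=150/7 (≈21.4286) theta=-9/49 (≈-0.1837)
After 5 (propagate distance d=22): x=852/49 (≈17.3878) theta=-9/49 (≈-0.1837)
After 6 (thin lens f=19): x=852/49 (≈17.3878) theta=-1023/931 (≈-1.0988)
z_focus = -x_out/theta_out = -(852/49)/(-1023/931) = 5396/341 ≈ 15.8240
Rounded to 4 decimal places: z = 15.8240

Answer: 15.8240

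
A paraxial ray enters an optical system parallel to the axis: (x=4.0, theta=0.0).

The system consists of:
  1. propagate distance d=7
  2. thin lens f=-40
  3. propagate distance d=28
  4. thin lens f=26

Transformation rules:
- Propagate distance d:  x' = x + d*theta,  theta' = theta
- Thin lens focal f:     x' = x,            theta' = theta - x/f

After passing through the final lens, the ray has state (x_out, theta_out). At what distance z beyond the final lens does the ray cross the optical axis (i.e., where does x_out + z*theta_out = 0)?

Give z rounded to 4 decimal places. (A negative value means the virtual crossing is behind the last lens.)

Initial: x=4.0000 theta=0.0000
After 1 (propagate distance d=7): x=4.0000 theta=0.0000
After 2 (thin lens f=-40): x=4.0000 theta=0.1000
After 3 (propagate distance d=28): x=6.8000 theta=0.1000
After 4 (thin lens f=26): x=6.8000 theta=-21/130 (≈-0.1615)
z_focus = -x_out/theta_out = -(6.8000)/(-21/130) = 884/21 ≈ 42.0952
Rounded to 4 decimal places: z = 42.0952

Answer: 42.0952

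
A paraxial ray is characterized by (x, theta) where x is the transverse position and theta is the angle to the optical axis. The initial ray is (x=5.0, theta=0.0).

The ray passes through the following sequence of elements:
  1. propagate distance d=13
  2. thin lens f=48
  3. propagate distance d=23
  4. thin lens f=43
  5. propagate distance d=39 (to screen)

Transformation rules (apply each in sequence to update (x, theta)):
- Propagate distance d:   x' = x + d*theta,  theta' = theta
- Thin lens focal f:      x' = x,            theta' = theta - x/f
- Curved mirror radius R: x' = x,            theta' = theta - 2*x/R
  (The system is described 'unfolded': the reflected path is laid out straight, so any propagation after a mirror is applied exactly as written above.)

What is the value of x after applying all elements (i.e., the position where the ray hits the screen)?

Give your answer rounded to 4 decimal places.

Answer: -3.8203

Derivation:
Initial: x=5.0000 theta=0.0000
After 1 (propagate distance d=13): x=5.0000 theta=0.0000
After 2 (thin lens f=48): x=5.0000 theta=-5/48 (≈-0.1042)
After 3 (propagate distance d=23): x=125/48 (≈2.6042) theta=-5/48 (≈-0.1042)
After 4 (thin lens f=43): x=125/48 (≈2.6042) theta=-85/516 (≈-0.1647)
After 5 (propagate distance d=39 (to screen)): x=-7885/2064 (≈-3.8203) theta=-85/516 (≈-0.1647)
Rounded to 4 decimal places: x = -3.8203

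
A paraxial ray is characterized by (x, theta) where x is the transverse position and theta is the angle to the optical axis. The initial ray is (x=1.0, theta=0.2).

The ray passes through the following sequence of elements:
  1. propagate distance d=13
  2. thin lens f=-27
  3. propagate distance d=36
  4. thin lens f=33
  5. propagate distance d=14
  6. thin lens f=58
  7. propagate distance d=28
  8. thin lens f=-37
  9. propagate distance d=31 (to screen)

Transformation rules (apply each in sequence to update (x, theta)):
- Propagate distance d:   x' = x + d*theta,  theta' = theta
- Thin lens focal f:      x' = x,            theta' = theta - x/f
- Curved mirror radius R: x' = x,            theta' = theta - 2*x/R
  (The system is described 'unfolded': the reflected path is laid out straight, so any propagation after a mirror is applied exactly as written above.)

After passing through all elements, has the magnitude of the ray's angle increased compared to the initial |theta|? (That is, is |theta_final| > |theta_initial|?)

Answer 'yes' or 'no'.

Initial: x=1.0000 theta=0.2000
After 1 (propagate distance d=13): x=3.6000 theta=0.2000
After 2 (thin lens f=-27): x=3.6000 theta=1/3 (≈0.3333)
After 3 (propagate distance d=36): x=15.6000 theta=1/3 (≈0.3333)
After 4 (thin lens f=33): x=15.6000 theta=-23/165 (≈-0.1394)
After 5 (propagate distance d=14): x=2252/165 (≈13.6485) theta=-23/165 (≈-0.1394)
After 6 (thin lens f=58): x=2252/165 (≈13.6485) theta=-163/435 (≈-0.3747)
After 7 (propagate distance d=28): x=15104/4785 (≈3.1565) theta=-163/435 (≈-0.3747)
After 8 (thin lens f=-37): x=15104/4785 (≈3.1565) theta=-17079/59015 (≈-0.2894)
After 9 (propagate distance d=31 (to screen)): x=-1029499/177045 (≈-5.8149) theta=-17079/59015 (≈-0.2894)
|theta_initial|=0.2000 |theta_final|=17079/59015 (≈0.2894) -> increased

Answer: yes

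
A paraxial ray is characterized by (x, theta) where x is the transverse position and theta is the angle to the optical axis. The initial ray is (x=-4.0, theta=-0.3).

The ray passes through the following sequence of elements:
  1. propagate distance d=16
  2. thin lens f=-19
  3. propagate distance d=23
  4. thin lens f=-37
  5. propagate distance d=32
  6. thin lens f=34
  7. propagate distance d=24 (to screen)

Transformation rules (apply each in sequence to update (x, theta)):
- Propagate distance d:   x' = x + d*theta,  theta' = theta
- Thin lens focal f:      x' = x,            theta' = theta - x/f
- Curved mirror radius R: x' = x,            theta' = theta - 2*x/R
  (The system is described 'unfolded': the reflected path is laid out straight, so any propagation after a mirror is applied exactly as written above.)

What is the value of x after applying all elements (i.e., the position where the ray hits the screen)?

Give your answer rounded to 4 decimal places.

Answer: -57.0462

Derivation:
Initial: x=-4.0000 theta=-0.3000
After 1 (propagate distance d=16): x=-8.8000 theta=-0.3000
After 2 (thin lens f=-19): x=-8.8000 theta=-29/38 (≈-0.7632)
After 3 (propagate distance d=23): x=-5007/190 (≈-26.3526) theta=-29/38 (≈-0.7632)
After 4 (thin lens f=-37): x=-5007/190 (≈-26.3526) theta=-5186/3515 (≈-1.4754)
After 5 (propagate distance d=32): x=-517163/7030 (≈-73.5651) theta=-5186/3515 (≈-1.4754)
After 6 (thin lens f=34): x=-517163/7030 (≈-73.5651) theta=32903/47804 (≈0.6883)
After 7 (propagate distance d=24 (to screen)): x=-6817591/119510 (≈-57.0462) theta=32903/47804 (≈0.6883)
Rounded to 4 decimal places: x = -57.0462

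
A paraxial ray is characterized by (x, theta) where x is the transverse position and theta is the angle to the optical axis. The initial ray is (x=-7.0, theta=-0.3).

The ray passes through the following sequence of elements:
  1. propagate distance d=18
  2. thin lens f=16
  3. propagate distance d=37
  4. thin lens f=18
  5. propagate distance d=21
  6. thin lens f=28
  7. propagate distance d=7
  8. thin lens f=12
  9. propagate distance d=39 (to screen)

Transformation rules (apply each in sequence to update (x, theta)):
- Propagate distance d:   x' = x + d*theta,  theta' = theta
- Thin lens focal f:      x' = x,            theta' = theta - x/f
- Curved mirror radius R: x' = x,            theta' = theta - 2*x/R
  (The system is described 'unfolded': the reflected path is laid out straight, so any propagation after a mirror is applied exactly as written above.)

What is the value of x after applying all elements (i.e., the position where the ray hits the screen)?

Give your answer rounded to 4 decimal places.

Initial: x=-7.0000 theta=-0.3000
After 1 (propagate distance d=18): x=-12.4000 theta=-0.3000
After 2 (thin lens f=16): x=-12.4000 theta=0.4750
After 3 (propagate distance d=37): x=5.1750 theta=0.4750
After 4 (thin lens f=18): x=5.1750 theta=0.1875
After 5 (propagate distance d=21): x=9.1125 theta=0.1875
After 6 (thin lens f=28): x=9.1125 theta=-309/2240 (≈-0.1379)
After 7 (propagate distance d=7): x=2607/320 (≈8.1469) theta=-309/2240 (≈-0.1379)
After 8 (thin lens f=12): x=2607/320 (≈8.1469) theta=-7319/8960 (≈-0.8169)
After 9 (propagate distance d=39 (to screen)): x=-42489/1792 (≈-23.7104) theta=-7319/8960 (≈-0.8169)
Rounded to 4 decimal places: x = -23.7104

Answer: -23.7104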